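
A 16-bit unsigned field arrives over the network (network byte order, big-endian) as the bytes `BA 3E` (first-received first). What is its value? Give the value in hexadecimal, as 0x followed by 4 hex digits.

Big-endian: lowest address holds the most-significant byte.
The bytes are already most-significant first: 0xBA3E.

0xBA3E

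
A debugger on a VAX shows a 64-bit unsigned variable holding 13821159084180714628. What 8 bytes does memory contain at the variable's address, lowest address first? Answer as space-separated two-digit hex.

13821159084180714628 in hexadecimal, padded to 64 bits, is 0xBFCE9EF59CC13484.
Split into bytes (most-significant first): BF CE 9E F5 9C C1 34 84.
Little-endian stores the least-significant byte at the lowest address.
So at ascending addresses the bytes are 84 34 C1 9C F5 9E CE BF.

84 34 C1 9C F5 9E CE BF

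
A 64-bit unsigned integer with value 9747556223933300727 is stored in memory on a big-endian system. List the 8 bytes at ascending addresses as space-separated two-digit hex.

87 46 46 BD AB B1 3F F7

9747556223933300727 in hexadecimal, padded to 64 bits, is 0x874646BDABB13FF7.
Split into bytes (most-significant first): 87 46 46 BD AB B1 3F F7.
Big-endian stores the most-significant byte at the lowest address.
So the memory order matches the most-significant-first order: 87 46 46 BD AB B1 3F F7.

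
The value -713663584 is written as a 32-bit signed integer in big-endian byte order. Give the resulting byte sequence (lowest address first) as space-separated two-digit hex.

D5 76 5B A0

Two's complement of -713663584 in 32 bits: 713663584 = 0x2A89A460; invert → 0xD5765B9F; add 1 → 0xD5765BA0.
Split into bytes (most-significant first): D5 76 5B A0.
In big-endian order the high byte comes first in memory.
So the memory order matches the most-significant-first order: D5 76 5B A0.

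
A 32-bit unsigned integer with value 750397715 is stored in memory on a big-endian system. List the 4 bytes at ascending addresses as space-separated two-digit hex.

2C BA 29 13

750397715 in hexadecimal, padded to 32 bits, is 0x2CBA2913.
Split into bytes (most-significant first): 2C BA 29 13.
In big-endian order the high byte comes first in memory.
So the memory order matches the most-significant-first order: 2C BA 29 13.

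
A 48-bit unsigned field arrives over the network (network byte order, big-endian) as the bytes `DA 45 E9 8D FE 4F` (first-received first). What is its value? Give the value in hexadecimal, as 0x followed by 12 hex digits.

Big-endian stores the most-significant byte at the lowest address.
The bytes are already most-significant first: 0xDA45E98DFE4F.

0xDA45E98DFE4F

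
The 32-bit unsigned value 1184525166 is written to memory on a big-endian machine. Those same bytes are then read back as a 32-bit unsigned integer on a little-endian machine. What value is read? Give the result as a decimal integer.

1852545606

1184525166 in 32-bit hexadecimal is 0x469A6B6E.
Stored big-endian, the bytes at ascending addresses are 46 9A 6B 6E.
Read back as little-endian, the first byte is least significant, giving 0x6E6B9A46.
0x6E6B9A46 = 1852545606.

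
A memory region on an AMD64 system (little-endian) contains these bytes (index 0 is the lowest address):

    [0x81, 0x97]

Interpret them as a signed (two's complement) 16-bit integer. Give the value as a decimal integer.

-26751

Little-endian: lowest address holds the least-significant byte.
Reassemble most-significant byte first: 97 81 → 0x9781.
Top bit is set, so as a signed 16-bit value this is 0x9781 − 2^16 = -26751.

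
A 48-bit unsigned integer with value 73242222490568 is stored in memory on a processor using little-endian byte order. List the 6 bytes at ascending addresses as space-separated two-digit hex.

C8 73 A7 08 9D 42

73242222490568 in hexadecimal, padded to 48 bits, is 0x429D08A773C8.
Split into bytes (most-significant first): 42 9D 08 A7 73 C8.
Little-endian stores the least-significant byte at the lowest address.
So at ascending addresses the bytes are C8 73 A7 08 9D 42.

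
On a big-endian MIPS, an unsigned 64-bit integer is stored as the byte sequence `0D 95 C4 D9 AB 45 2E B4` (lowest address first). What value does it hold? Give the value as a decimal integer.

In big-endian order the high byte comes first in memory.
The bytes are already most-significant first: 0x0D95C4D9AB452EB4.
0x0D95C4D9AB452EB4 = 978904933183336116.

978904933183336116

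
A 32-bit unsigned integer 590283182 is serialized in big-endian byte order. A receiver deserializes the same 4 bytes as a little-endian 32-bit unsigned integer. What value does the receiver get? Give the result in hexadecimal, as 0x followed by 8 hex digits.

590283182 in 32-bit hexadecimal is 0x232F01AE.
Stored big-endian, the bytes at ascending addresses are 23 2F 01 AE.
Read back as little-endian, the first byte is least significant, giving 0xAE012F23.

0xAE012F23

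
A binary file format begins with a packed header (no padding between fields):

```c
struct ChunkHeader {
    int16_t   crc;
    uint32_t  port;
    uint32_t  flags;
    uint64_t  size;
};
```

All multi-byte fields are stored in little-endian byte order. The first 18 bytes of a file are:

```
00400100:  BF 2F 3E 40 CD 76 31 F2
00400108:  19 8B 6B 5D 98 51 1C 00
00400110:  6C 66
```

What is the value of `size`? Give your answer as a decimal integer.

`size` follows `crc` (2 B), `port` (4 B), `flags` (4 B), so it starts at offset 2 + 4 + 4 = 10 and occupies 8 bytes.
Bytes at offsets 10..17: 6B 5D 98 51 1C 00 6C 66.
In little-endian order the low byte comes first in memory.
Reassemble most-significant byte first: 66 6C 00 1C 51 98 5D 6B → 0x666C001C51985D6B.
0x666C001C51985D6B = 7380274010981424491.

7380274010981424491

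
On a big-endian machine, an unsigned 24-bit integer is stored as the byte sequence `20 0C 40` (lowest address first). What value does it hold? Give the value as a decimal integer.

2100288

Big-endian stores the most-significant byte at the lowest address.
The bytes are already most-significant first: 0x200C40.
0x200C40 = 2100288.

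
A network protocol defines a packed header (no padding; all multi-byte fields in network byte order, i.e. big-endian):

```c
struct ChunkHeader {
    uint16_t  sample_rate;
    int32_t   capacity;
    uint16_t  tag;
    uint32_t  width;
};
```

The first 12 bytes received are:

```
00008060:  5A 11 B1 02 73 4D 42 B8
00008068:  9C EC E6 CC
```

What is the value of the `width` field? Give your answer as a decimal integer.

2632771276

`width` follows `sample_rate` (2 B), `capacity` (4 B), `tag` (2 B), so it starts at offset 2 + 4 + 2 = 8 and occupies 4 bytes.
Bytes at offsets 8..11: 9C EC E6 CC.
Big-endian stores the most-significant byte at the lowest address.
The bytes are already most-significant first: 0x9CECE6CC.
0x9CECE6CC = 2632771276.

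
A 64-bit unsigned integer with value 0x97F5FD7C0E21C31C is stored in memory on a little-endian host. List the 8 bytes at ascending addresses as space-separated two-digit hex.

1C C3 21 0E 7C FD F5 97

Split into bytes (most-significant first): 97 F5 FD 7C 0E 21 C3 1C.
Little-endian: lowest address holds the least-significant byte.
So at ascending addresses the bytes are 1C C3 21 0E 7C FD F5 97.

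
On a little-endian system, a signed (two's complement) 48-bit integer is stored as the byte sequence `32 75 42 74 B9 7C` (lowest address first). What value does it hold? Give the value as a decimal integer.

Little-endian stores the least-significant byte at the lowest address.
Reassemble most-significant byte first: 7C B9 74 42 75 32 → 0x7CB974427532.
0x7CB974427532 = 137135961306418.

137135961306418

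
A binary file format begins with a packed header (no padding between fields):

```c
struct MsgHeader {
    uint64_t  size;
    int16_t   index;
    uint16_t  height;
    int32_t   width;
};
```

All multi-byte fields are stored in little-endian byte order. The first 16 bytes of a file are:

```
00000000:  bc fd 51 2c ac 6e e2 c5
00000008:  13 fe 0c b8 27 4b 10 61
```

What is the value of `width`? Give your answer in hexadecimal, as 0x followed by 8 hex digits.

0x61104B27

`width` follows `size` (8 B), `index` (2 B), `height` (2 B), so it starts at offset 8 + 2 + 2 = 12 and occupies 4 bytes.
Bytes at offsets 12..15: 27 4B 10 61.
Little-endian stores the least-significant byte at the lowest address.
Reassemble most-significant byte first: 61 10 4B 27 → 0x61104B27.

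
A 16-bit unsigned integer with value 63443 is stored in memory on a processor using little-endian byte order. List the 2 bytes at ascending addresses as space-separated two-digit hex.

D3 F7

63443 in hexadecimal, padded to 16 bits, is 0xF7D3.
Split into bytes (most-significant first): F7 D3.
Little-endian: lowest address holds the least-significant byte.
So at ascending addresses the bytes are D3 F7.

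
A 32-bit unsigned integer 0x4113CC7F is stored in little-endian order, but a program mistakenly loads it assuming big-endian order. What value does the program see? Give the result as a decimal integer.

2144080705

Stored little-endian, the bytes at ascending addresses are 7F CC 13 41.
Read back as big-endian, the last byte is least significant, giving 0x7FCC1341.
0x7FCC1341 = 2144080705.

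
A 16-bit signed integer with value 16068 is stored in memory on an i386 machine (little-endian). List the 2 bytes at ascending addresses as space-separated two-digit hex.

16068 in hexadecimal, padded to 16 bits, is 0x3EC4.
Split into bytes (most-significant first): 3E C4.
Little-endian stores the least-significant byte at the lowest address.
So at ascending addresses the bytes are C4 3E.

C4 3E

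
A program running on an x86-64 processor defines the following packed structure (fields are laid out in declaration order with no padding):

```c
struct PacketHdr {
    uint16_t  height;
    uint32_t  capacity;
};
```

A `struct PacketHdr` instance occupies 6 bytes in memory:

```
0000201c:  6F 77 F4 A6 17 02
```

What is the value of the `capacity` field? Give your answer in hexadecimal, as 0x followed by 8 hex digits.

0x0217A6F4

`capacity` follows `height` (2 bytes), so it starts at byte offset 2 and occupies 4 bytes.
Bytes at offsets 2..5: F4 A6 17 02.
Little-endian stores the least-significant byte at the lowest address.
Reassemble most-significant byte first: 02 17 A6 F4 → 0x0217A6F4.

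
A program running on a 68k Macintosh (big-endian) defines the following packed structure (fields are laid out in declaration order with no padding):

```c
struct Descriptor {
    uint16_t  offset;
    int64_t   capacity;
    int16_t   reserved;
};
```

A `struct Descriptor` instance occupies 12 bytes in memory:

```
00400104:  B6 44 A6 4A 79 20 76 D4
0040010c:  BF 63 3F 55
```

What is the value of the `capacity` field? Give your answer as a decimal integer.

`capacity` follows `offset` (2 bytes), so it starts at byte offset 2 and occupies 8 bytes.
Bytes at offsets 2..9: A6 4A 79 20 76 D4 BF 63.
In big-endian order the high byte comes first in memory.
The bytes are already most-significant first: 0xA64A792076D4BF63.
Top bit is set, so as a signed 64-bit value this is 0xA64A792076D4BF63 − 2^64 = -6464221134797357213.

-6464221134797357213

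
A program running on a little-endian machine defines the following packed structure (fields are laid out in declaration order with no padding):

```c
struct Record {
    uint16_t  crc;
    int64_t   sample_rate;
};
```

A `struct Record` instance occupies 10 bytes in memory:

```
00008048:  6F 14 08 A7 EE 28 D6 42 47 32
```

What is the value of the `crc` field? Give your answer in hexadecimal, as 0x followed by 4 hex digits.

`crc` is the first field, at byte offset 0, occupying 2 bytes.
Bytes at offsets 0..1: 6F 14.
In little-endian order the low byte comes first in memory.
Reassemble most-significant byte first: 14 6F → 0x146F.

0x146F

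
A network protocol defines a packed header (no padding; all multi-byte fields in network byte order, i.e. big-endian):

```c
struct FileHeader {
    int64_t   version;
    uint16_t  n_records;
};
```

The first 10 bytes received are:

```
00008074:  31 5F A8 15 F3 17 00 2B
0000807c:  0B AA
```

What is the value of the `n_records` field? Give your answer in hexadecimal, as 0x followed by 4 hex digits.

`n_records` follows `version` (8 bytes), so it starts at byte offset 8 and occupies 2 bytes.
Bytes at offsets 8..9: 0B AA.
Big-endian stores the most-significant byte at the lowest address.
The bytes are already most-significant first: 0x0BAA.

0x0BAA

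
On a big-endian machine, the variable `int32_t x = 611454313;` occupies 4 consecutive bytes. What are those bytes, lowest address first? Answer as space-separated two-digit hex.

24 72 0D 69

611454313 in hexadecimal, padded to 32 bits, is 0x24720D69.
Split into bytes (most-significant first): 24 72 0D 69.
Big-endian: lowest address holds the most-significant byte.
So the memory order matches the most-significant-first order: 24 72 0D 69.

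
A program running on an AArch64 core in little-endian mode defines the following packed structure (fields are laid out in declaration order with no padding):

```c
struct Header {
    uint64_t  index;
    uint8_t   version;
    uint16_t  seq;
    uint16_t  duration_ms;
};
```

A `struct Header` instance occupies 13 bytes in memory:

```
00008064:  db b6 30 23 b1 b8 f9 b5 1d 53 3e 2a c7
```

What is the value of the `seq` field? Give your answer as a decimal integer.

`seq` follows `index` (8 B), `version` (1 B), so it starts at offset 8 + 1 = 9 and occupies 2 bytes.
Bytes at offsets 9..10: 53 3E.
In little-endian order the low byte comes first in memory.
Reassemble most-significant byte first: 3E 53 → 0x3E53.
0x3E53 = 15955.

15955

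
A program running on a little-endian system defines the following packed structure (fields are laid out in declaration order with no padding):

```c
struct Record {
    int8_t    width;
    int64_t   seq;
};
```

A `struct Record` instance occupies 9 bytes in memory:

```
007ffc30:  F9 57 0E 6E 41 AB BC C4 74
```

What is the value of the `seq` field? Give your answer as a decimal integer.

`seq` follows `width` (1 byte), so it starts at byte offset 1 and occupies 8 bytes.
Bytes at offsets 1..8: 57 0E 6E 41 AB BC C4 74.
Little-endian: lowest address holds the least-significant byte.
Reassemble most-significant byte first: 74 C4 BC AB 41 6E 0E 57 → 0x74C4BCAB416E0E57.
0x74C4BCAB416E0E57 = 8414057447558090327.

8414057447558090327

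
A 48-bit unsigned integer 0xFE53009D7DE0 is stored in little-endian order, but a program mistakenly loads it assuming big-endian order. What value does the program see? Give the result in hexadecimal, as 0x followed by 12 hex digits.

0xE07D9D0053FE

Stored little-endian, the bytes at ascending addresses are E0 7D 9D 00 53 FE.
Read back as big-endian, the last byte is least significant, giving 0xE07D9D0053FE.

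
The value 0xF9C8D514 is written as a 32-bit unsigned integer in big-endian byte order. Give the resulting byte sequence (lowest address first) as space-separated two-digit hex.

F9 C8 D5 14

Split into bytes (most-significant first): F9 C8 D5 14.
Big-endian stores the most-significant byte at the lowest address.
So the memory order matches the most-significant-first order: F9 C8 D5 14.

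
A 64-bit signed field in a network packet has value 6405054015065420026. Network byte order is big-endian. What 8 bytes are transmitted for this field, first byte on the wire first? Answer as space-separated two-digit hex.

6405054015065420026 in hexadecimal, padded to 64 bits, is 0x58E352B0F729F0FA.
Split into bytes (most-significant first): 58 E3 52 B0 F7 29 F0 FA.
Big-endian stores the most-significant byte at the lowest address.
So the memory order matches the most-significant-first order: 58 E3 52 B0 F7 29 F0 FA.

58 E3 52 B0 F7 29 F0 FA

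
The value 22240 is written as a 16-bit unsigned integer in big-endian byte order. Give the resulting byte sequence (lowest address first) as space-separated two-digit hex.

56 E0

22240 in hexadecimal, padded to 16 bits, is 0x56E0.
Split into bytes (most-significant first): 56 E0.
Big-endian: lowest address holds the most-significant byte.
So the memory order matches the most-significant-first order: 56 E0.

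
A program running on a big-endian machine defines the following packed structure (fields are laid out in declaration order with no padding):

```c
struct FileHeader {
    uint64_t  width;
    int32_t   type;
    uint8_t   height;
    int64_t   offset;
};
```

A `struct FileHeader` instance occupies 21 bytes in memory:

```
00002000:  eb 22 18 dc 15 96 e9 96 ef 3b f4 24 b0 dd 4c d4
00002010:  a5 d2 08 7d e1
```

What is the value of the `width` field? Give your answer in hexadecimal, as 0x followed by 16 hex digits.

`width` is the first field, at byte offset 0, occupying 8 bytes.
Bytes at offsets 0..7: EB 22 18 DC 15 96 E9 96.
In big-endian order the high byte comes first in memory.
The bytes are already most-significant first: 0xEB2218DC1596E996.

0xEB2218DC1596E996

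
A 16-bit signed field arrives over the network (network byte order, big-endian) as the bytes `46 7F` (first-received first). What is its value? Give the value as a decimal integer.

In big-endian order the high byte comes first in memory.
The bytes are already most-significant first: 0x467F.
0x467F = 18047.

18047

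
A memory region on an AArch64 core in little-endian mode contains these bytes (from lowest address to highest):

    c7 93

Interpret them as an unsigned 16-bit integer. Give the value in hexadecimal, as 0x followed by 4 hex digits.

0x93C7

Little-endian: lowest address holds the least-significant byte.
Reassemble most-significant byte first: 93 C7 → 0x93C7.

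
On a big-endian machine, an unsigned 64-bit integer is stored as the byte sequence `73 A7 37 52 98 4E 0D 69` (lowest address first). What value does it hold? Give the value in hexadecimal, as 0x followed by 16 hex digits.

In big-endian order the high byte comes first in memory.
The bytes are already most-significant first: 0x73A73752984E0D69.

0x73A73752984E0D69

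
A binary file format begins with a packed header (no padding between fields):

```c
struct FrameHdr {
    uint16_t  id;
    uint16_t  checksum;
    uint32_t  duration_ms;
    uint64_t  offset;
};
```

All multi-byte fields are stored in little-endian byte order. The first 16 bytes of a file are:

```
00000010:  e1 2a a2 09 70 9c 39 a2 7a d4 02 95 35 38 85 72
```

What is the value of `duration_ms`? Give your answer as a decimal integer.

2721684592

`duration_ms` follows `id` (2 B), `checksum` (2 B), so it starts at offset 2 + 2 = 4 and occupies 4 bytes.
Bytes at offsets 4..7: 70 9C 39 A2.
Little-endian stores the least-significant byte at the lowest address.
Reassemble most-significant byte first: A2 39 9C 70 → 0xA2399C70.
0xA2399C70 = 2721684592.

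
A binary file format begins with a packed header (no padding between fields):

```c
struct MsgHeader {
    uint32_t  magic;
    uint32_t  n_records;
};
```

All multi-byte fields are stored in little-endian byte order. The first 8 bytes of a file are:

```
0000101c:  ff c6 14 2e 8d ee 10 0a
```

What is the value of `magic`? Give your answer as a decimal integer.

`magic` is the first field, at byte offset 0, occupying 4 bytes.
Bytes at offsets 0..3: FF C6 14 2E.
Little-endian: lowest address holds the least-significant byte.
Reassemble most-significant byte first: 2E 14 C6 FF → 0x2E14C6FF.
0x2E14C6FF = 773113599.

773113599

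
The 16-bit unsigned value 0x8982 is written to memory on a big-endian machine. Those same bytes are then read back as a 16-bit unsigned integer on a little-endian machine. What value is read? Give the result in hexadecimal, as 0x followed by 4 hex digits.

Stored big-endian, the bytes at ascending addresses are 89 82.
Read back as little-endian, the first byte is least significant, giving 0x8289.

0x8289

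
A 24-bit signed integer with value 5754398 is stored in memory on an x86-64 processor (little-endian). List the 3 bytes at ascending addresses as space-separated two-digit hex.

5754398 in hexadecimal, padded to 24 bits, is 0x57CE1E.
Split into bytes (most-significant first): 57 CE 1E.
Little-endian: lowest address holds the least-significant byte.
So at ascending addresses the bytes are 1E CE 57.

1E CE 57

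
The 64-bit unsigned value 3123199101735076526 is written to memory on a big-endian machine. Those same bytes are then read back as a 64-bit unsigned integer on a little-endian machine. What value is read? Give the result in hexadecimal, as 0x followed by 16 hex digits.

3123199101735076526 in 64-bit hexadecimal is 0x2B57D5091DBD02AE.
Stored big-endian, the bytes at ascending addresses are 2B 57 D5 09 1D BD 02 AE.
Read back as little-endian, the first byte is least significant, giving 0xAE02BD1D09D5572B.

0xAE02BD1D09D5572B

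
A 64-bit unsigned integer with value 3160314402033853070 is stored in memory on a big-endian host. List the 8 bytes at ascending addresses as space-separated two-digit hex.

2B DB B1 34 5F C7 62 8E

3160314402033853070 in hexadecimal, padded to 64 bits, is 0x2BDBB1345FC7628E.
Split into bytes (most-significant first): 2B DB B1 34 5F C7 62 8E.
In big-endian order the high byte comes first in memory.
So the memory order matches the most-significant-first order: 2B DB B1 34 5F C7 62 8E.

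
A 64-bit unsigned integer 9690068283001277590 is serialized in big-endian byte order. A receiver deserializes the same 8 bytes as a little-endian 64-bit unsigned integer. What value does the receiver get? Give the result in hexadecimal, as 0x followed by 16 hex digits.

9690068283001277590 in 64-bit hexadecimal is 0x867A09C361920C96.
Stored big-endian, the bytes at ascending addresses are 86 7A 09 C3 61 92 0C 96.
Read back as little-endian, the first byte is least significant, giving 0x960C9261C3097A86.

0x960C9261C3097A86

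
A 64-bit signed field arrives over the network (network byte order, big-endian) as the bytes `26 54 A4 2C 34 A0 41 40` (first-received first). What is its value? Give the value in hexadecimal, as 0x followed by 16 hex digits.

In big-endian order the high byte comes first in memory.
The bytes are already most-significant first: 0x2654A42C34A04140.

0x2654A42C34A04140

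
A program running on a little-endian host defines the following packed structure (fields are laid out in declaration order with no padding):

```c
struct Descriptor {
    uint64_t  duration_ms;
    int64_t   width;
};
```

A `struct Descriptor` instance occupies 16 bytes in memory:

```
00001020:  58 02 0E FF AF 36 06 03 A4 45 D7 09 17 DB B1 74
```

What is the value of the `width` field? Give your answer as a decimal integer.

`width` follows `duration_ms` (8 bytes), so it starts at byte offset 8 and occupies 8 bytes.
Bytes at offsets 8..15: A4 45 D7 09 17 DB B1 74.
In little-endian order the low byte comes first in memory.
Reassemble most-significant byte first: 74 B1 DB 17 09 D7 45 A4 → 0x74B1DB1709D745A4.
0x74B1DB1709D745A4 = 8408742871273260452.

8408742871273260452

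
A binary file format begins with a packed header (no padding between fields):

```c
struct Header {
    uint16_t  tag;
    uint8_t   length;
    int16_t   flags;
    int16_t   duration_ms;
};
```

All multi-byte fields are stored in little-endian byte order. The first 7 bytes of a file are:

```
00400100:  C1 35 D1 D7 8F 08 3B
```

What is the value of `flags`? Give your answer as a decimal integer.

-28713

`flags` follows `tag` (2 B), `length` (1 B), so it starts at offset 2 + 1 = 3 and occupies 2 bytes.
Bytes at offsets 3..4: D7 8F.
In little-endian order the low byte comes first in memory.
Reassemble most-significant byte first: 8F D7 → 0x8FD7.
Top bit is set, so as a signed 16-bit value this is 0x8FD7 − 2^16 = -28713.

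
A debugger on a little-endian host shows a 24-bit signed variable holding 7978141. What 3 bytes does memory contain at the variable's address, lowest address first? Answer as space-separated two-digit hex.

9D BC 79

7978141 in hexadecimal, padded to 24 bits, is 0x79BC9D.
Split into bytes (most-significant first): 79 BC 9D.
In little-endian order the low byte comes first in memory.
So at ascending addresses the bytes are 9D BC 79.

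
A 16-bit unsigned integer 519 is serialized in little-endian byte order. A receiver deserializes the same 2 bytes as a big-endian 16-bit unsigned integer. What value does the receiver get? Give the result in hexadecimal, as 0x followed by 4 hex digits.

0x0702

519 in 16-bit hexadecimal is 0x0207.
Stored little-endian, the bytes at ascending addresses are 07 02.
Read back as big-endian, the last byte is least significant, giving 0x0702.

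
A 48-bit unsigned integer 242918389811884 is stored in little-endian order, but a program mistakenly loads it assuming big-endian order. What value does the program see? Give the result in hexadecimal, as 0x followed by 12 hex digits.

0xAC8A55D8EEDC

242918389811884 in 48-bit hexadecimal is 0xDCEED8558AAC.
Stored little-endian, the bytes at ascending addresses are AC 8A 55 D8 EE DC.
Read back as big-endian, the last byte is least significant, giving 0xAC8A55D8EEDC.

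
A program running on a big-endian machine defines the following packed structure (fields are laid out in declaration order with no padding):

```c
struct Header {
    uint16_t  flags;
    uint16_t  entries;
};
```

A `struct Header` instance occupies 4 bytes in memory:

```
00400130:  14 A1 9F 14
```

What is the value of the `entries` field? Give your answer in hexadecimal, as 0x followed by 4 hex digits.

`entries` follows `flags` (2 bytes), so it starts at byte offset 2 and occupies 2 bytes.
Bytes at offsets 2..3: 9F 14.
In big-endian order the high byte comes first in memory.
The bytes are already most-significant first: 0x9F14.

0x9F14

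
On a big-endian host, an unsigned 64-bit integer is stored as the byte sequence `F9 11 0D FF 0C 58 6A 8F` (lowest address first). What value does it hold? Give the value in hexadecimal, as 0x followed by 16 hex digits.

In big-endian order the high byte comes first in memory.
The bytes are already most-significant first: 0xF9110DFF0C586A8F.

0xF9110DFF0C586A8F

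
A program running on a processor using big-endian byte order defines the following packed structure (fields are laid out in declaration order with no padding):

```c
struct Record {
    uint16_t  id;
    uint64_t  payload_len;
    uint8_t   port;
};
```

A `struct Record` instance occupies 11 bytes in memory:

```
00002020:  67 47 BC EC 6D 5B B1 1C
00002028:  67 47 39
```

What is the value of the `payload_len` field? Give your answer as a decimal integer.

13613376014215046983

`payload_len` follows `id` (2 bytes), so it starts at byte offset 2 and occupies 8 bytes.
Bytes at offsets 2..9: BC EC 6D 5B B1 1C 67 47.
Big-endian: lowest address holds the most-significant byte.
The bytes are already most-significant first: 0xBCEC6D5BB11C6747.
0xBCEC6D5BB11C6747 = 13613376014215046983.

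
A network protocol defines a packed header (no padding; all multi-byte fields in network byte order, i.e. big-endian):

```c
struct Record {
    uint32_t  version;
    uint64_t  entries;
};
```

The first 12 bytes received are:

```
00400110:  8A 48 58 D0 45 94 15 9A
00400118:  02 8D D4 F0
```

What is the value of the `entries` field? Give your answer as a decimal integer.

`entries` follows `version` (4 bytes), so it starts at byte offset 4 and occupies 8 bytes.
Bytes at offsets 4..11: 45 94 15 9A 02 8D D4 F0.
Big-endian: lowest address holds the most-significant byte.
The bytes are already most-significant first: 0x4594159A028DD4F0.
0x4594159A028DD4F0 = 5013656036382201072.

5013656036382201072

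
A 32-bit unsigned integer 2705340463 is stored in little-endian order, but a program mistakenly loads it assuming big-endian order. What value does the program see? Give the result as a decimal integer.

2705340463 in 32-bit hexadecimal is 0xA140382F.
Stored little-endian, the bytes at ascending addresses are 2F 38 40 A1.
Read back as big-endian, the last byte is least significant, giving 0x2F3840A1.
0x2F3840A1 = 792215713.

792215713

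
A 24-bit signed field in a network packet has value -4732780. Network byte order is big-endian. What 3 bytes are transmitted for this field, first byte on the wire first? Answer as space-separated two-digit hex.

B7 C8 94

Two's complement of -4732780 in 24 bits: 4732780 = 0x48376C; invert → 0xB7C893; add 1 → 0xB7C894.
Split into bytes (most-significant first): B7 C8 94.
Big-endian: lowest address holds the most-significant byte.
So the memory order matches the most-significant-first order: B7 C8 94.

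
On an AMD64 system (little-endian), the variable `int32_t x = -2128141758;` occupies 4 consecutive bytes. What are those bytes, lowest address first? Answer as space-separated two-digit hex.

42 22 27 81

Two's complement of -2128141758 in 32 bits: 2128141758 = 0x7ED8DDBE; invert → 0x81272241; add 1 → 0x81272242.
Split into bytes (most-significant first): 81 27 22 42.
In little-endian order the low byte comes first in memory.
So at ascending addresses the bytes are 42 22 27 81.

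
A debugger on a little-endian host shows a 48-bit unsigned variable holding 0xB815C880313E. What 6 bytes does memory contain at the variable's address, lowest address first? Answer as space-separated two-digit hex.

3E 31 80 C8 15 B8

Split into bytes (most-significant first): B8 15 C8 80 31 3E.
Little-endian: lowest address holds the least-significant byte.
So at ascending addresses the bytes are 3E 31 80 C8 15 B8.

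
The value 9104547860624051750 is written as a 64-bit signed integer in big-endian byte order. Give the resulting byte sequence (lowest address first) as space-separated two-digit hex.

7E 59 DA 0A 91 0A 0E 26

9104547860624051750 in hexadecimal, padded to 64 bits, is 0x7E59DA0A910A0E26.
Split into bytes (most-significant first): 7E 59 DA 0A 91 0A 0E 26.
In big-endian order the high byte comes first in memory.
So the memory order matches the most-significant-first order: 7E 59 DA 0A 91 0A 0E 26.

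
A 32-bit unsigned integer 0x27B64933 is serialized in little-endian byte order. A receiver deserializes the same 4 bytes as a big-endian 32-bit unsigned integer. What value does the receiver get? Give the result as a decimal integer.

Stored little-endian, the bytes at ascending addresses are 33 49 B6 27.
Read back as big-endian, the last byte is least significant, giving 0x3349B627.
0x3349B627 = 860468775.

860468775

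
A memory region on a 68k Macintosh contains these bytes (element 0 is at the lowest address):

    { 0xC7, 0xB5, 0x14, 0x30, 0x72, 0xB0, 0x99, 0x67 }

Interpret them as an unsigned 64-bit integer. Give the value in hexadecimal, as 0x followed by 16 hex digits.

In big-endian order the high byte comes first in memory.
The bytes are already most-significant first: 0xC7B5143072B09967.

0xC7B5143072B09967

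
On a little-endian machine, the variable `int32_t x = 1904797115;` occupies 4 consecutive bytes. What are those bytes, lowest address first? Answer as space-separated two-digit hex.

1904797115 in hexadecimal, padded to 32 bits, is 0x7188E5BB.
Split into bytes (most-significant first): 71 88 E5 BB.
Little-endian: lowest address holds the least-significant byte.
So at ascending addresses the bytes are BB E5 88 71.

BB E5 88 71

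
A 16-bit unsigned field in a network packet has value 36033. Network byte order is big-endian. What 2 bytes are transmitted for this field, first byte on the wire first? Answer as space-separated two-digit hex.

36033 in hexadecimal, padded to 16 bits, is 0x8CC1.
Split into bytes (most-significant first): 8C C1.
In big-endian order the high byte comes first in memory.
So the memory order matches the most-significant-first order: 8C C1.

8C C1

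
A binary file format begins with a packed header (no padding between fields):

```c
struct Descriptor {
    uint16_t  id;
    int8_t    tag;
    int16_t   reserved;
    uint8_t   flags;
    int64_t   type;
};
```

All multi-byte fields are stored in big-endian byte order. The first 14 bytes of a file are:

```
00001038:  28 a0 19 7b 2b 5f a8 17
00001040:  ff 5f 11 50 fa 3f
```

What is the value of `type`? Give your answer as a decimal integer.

`type` follows `id` (2 B), `tag` (1 B), `reserved` (2 B), `flags` (1 B), so it starts at offset 2 + 1 + 2 + 1 = 6 and occupies 8 bytes.
Bytes at offsets 6..13: A8 17 FF 5F 11 50 FA 3F.
In big-endian order the high byte comes first in memory.
The bytes are already most-significant first: 0xA817FF5F1150FA3F.
Top bit is set, so as a signed 64-bit value this is 0xA817FF5F1150FA3F − 2^64 = -6334313567095817665.

-6334313567095817665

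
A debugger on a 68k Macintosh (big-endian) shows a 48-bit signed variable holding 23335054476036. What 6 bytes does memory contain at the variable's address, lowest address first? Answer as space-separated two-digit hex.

15 39 1D A2 03 04

23335054476036 in hexadecimal, padded to 48 bits, is 0x15391DA20304.
Split into bytes (most-significant first): 15 39 1D A2 03 04.
In big-endian order the high byte comes first in memory.
So the memory order matches the most-significant-first order: 15 39 1D A2 03 04.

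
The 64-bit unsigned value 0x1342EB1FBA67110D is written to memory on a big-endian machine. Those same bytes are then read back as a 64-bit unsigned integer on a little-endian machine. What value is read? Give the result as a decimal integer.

941647846194233875

Stored big-endian, the bytes at ascending addresses are 13 42 EB 1F BA 67 11 0D.
Read back as little-endian, the first byte is least significant, giving 0x0D1167BA1FEB4213.
0x0D1167BA1FEB4213 = 941647846194233875.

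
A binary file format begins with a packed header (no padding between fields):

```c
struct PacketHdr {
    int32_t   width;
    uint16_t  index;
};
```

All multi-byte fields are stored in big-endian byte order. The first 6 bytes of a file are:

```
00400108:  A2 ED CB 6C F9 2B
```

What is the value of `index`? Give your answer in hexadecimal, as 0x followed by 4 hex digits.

`index` follows `width` (4 bytes), so it starts at byte offset 4 and occupies 2 bytes.
Bytes at offsets 4..5: F9 2B.
In big-endian order the high byte comes first in memory.
The bytes are already most-significant first: 0xF92B.

0xF92B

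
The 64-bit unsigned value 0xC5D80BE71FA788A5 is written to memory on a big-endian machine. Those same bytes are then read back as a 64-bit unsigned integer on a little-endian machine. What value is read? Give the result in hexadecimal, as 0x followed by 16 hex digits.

0xA588A71FE70BD8C5

Stored big-endian, the bytes at ascending addresses are C5 D8 0B E7 1F A7 88 A5.
Read back as little-endian, the first byte is least significant, giving 0xA588A71FE70BD8C5.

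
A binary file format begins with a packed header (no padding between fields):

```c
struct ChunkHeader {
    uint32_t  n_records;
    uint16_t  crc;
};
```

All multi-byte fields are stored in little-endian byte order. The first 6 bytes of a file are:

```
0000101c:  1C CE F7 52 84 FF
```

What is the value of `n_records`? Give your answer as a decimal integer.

1391971868

`n_records` is the first field, at byte offset 0, occupying 4 bytes.
Bytes at offsets 0..3: 1C CE F7 52.
Little-endian: lowest address holds the least-significant byte.
Reassemble most-significant byte first: 52 F7 CE 1C → 0x52F7CE1C.
0x52F7CE1C = 1391971868.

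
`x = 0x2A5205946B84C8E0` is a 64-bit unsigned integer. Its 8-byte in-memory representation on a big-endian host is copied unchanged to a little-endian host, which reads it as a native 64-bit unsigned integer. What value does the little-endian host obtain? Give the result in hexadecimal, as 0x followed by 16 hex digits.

Stored big-endian, the bytes at ascending addresses are 2A 52 05 94 6B 84 C8 E0.
Read back as little-endian, the first byte is least significant, giving 0xE0C8846B9405522A.

0xE0C8846B9405522A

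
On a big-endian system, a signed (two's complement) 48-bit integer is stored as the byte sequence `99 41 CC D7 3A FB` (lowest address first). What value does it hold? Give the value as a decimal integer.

In big-endian order the high byte comes first in memory.
The bytes are already most-significant first: 0x9941CCD73AFB.
Top bit is set, so as a signed 48-bit value this is 0x9941CCD73AFB − 2^48 = -112967088129285.

-112967088129285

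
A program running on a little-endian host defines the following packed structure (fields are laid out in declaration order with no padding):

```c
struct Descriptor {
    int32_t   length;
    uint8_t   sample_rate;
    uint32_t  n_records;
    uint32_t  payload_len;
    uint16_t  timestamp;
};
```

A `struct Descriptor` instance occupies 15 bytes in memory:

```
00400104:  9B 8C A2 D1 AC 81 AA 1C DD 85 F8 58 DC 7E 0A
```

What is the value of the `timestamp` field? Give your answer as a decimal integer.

`timestamp` follows `length` (4 B), `sample_rate` (1 B), `n_records` (4 B), `payload_len` (4 B), so it starts at offset 4 + 1 + 4 + 4 = 13 and occupies 2 bytes.
Bytes at offsets 13..14: 7E 0A.
Little-endian: lowest address holds the least-significant byte.
Reassemble most-significant byte first: 0A 7E → 0x0A7E.
0x0A7E = 2686.

2686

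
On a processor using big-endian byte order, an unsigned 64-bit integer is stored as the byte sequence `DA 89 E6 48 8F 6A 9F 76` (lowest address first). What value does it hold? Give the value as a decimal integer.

15747370771395813238

In big-endian order the high byte comes first in memory.
The bytes are already most-significant first: 0xDA89E6488F6A9F76.
0xDA89E6488F6A9F76 = 15747370771395813238.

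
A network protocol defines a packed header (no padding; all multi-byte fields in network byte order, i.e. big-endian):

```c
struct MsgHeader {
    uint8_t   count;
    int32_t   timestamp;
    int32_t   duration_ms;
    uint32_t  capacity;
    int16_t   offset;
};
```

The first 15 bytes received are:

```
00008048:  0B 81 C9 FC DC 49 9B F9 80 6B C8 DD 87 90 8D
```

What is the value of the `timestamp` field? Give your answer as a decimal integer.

-2117468964

`timestamp` follows `count` (1 byte), so it starts at byte offset 1 and occupies 4 bytes.
Bytes at offsets 1..4: 81 C9 FC DC.
Big-endian: lowest address holds the most-significant byte.
The bytes are already most-significant first: 0x81C9FCDC.
Top bit is set, so as a signed 32-bit value this is 0x81C9FCDC − 2^32 = -2117468964.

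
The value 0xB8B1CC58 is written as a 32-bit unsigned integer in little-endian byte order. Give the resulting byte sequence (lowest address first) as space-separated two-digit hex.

58 CC B1 B8

Split into bytes (most-significant first): B8 B1 CC 58.
In little-endian order the low byte comes first in memory.
So at ascending addresses the bytes are 58 CC B1 B8.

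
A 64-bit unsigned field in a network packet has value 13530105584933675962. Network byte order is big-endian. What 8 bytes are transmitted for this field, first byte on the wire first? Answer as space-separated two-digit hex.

13530105584933675962 in hexadecimal, padded to 64 bits, is 0xBBC497580B8023BA.
Split into bytes (most-significant first): BB C4 97 58 0B 80 23 BA.
Big-endian: lowest address holds the most-significant byte.
So the memory order matches the most-significant-first order: BB C4 97 58 0B 80 23 BA.

BB C4 97 58 0B 80 23 BA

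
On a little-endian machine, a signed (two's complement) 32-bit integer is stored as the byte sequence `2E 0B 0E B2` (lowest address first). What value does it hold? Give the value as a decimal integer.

In little-endian order the low byte comes first in memory.
Reassemble most-significant byte first: B2 0E 0B 2E → 0xB20E0B2E.
Top bit is set, so as a signed 32-bit value this is 0xB20E0B2E − 2^32 = -1307702482.

-1307702482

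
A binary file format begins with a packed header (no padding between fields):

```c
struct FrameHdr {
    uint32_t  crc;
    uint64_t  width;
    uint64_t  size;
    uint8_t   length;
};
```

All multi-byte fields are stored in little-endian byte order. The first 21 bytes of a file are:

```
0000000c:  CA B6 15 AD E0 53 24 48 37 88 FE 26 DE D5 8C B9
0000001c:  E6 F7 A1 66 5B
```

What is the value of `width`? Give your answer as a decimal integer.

2809832988540687328

`width` follows `crc` (4 bytes), so it starts at byte offset 4 and occupies 8 bytes.
Bytes at offsets 4..11: E0 53 24 48 37 88 FE 26.
Little-endian: lowest address holds the least-significant byte.
Reassemble most-significant byte first: 26 FE 88 37 48 24 53 E0 → 0x26FE8837482453E0.
0x26FE8837482453E0 = 2809832988540687328.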